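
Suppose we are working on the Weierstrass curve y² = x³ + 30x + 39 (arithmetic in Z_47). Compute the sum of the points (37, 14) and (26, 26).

(37, 14) + (26, 26). λ = (26 - 14)/(26 - 37) ≡ 12/36 mod 47. 36⁻¹ ≡ 17 (mod 47) since 36·17 = 612 ≡ 1, so λ ≡ 16.
  x = λ² - 37 - 26 = 256 - 63 ≡ 5; y = λ·(37 - 5) - 14 ≡ 28. → (5, 28)

(5, 28)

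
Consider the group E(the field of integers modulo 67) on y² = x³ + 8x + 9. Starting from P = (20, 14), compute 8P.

(3, 23)

Double-and-add on 8 = (1000)₂. Start with P = (20, 14) for the leading 1-bit.
double: tangent at (20, 14): λ = (3·20² + 8)/(2·14) ≡ 2/28. 28⁻¹ ≡ 12 (mod 67), so λ ≡ 2·12 ≡ 24.
  x = λ² - 20 - 20 = 576 - 40 ≡ 0; y = λ·(20 - 0) - 14 ≡ 64. → (0, 64)
double: tangent at (0, 64): λ = (3·0² + 8)/(2·64) ≡ 8/61. 61⁻¹ ≡ 11 (mod 67), so λ ≡ 8·11 ≡ 21.
  x = λ² - 0 - 0 = 441 - 0 ≡ 39; y = λ·(0 - 39) - 64 ≡ 55. → (39, 55)
double: tangent at (39, 55): λ = (3·39² + 8)/(2·55) ≡ 15/43. 43⁻¹ ≡ 53 (mod 67), so λ ≡ 15·53 ≡ 58.
  x = λ² - 39 - 39 = 3364 - 78 ≡ 3; y = λ·(39 - 3) - 55 ≡ 23. → (3, 23)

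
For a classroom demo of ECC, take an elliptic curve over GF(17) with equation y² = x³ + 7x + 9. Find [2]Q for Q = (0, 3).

tangent at (0, 3): λ = (3·0² + 7)/(2·3) ≡ 7/6. 6⁻¹ ≡ 3 (mod 17), so λ ≡ 7·3 ≡ 4.
  x = λ² - 0 - 0 = 16 - 0 ≡ 16; y = λ·(0 - 16) - 3 ≡ 1. → (16, 1)

(16, 1)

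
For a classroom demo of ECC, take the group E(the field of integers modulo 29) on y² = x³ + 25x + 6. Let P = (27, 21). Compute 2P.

tangent at (27, 21): λ = (3·27² + 25)/(2·21) ≡ 8/13. 13⁻¹ ≡ 9 (mod 29), so λ ≡ 8·9 ≡ 14.
  x = λ² - 27 - 27 = 196 - 54 ≡ 26; y = λ·(27 - 26) - 21 ≡ 22. → (26, 22)

(26, 22)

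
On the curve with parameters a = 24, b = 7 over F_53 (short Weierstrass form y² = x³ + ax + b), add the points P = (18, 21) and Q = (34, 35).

(18, 21) + (34, 35). λ = (35 - 21)/(34 - 18) ≡ 14/16 mod 53. 16⁻¹ ≡ 10 (mod 53), so λ ≡ 34.
  x = λ² - 18 - 34 = 1156 - 52 ≡ 44; y = λ·(18 - 44) - 21 ≡ 49. → (44, 49)

(44, 49)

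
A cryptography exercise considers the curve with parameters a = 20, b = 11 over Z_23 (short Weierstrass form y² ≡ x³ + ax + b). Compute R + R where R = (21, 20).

(12, 1)

tangent at (21, 20): λ = (3·21² + 20)/(2·20) ≡ 9/17. 17⁻¹ ≡ 19 (mod 23), so λ ≡ 9·19 ≡ 10.
  x = λ² - 21 - 21 = 100 - 42 ≡ 12; y = λ·(21 - 12) - 20 ≡ 1. → (12, 1)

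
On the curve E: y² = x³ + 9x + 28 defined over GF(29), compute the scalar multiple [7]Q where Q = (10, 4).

Repeated addition: build up to 7Q.
2Q: tangent at (10, 4): λ = (3·10² + 9)/(2·4) ≡ 19/8. 8⁻¹ ≡ 11 (mod 29), so λ ≡ 19·11 ≡ 6.
  x = λ² - 10 - 10 = 36 - 20 ≡ 16; y = λ·(10 - 16) - 4 ≡ 18. → (16, 18)
3Q: (16, 18) + (10, 4). λ = (4 - 18)/(10 - 16) ≡ 15/23 mod 29. 23⁻¹ ≡ 24 (mod 29), so λ ≡ 12.
  x = λ² - 16 - 10 = 144 - 26 ≡ 2; y = λ·(16 - 2) - 18 ≡ 5. → (2, 5)
4Q: (2, 5) + (10, 4). λ = (4 - 5)/(10 - 2) ≡ 28/8 mod 29. 8⁻¹ ≡ 11 (mod 29), so λ ≡ 18.
  x = λ² - 2 - 10 = 324 - 12 ≡ 22; y = λ·(2 - 22) - 5 ≡ 12. → (22, 12)
5Q: (22, 12) + (10, 4). λ = (4 - 12)/(10 - 22) ≡ 21/17 mod 29. 17⁻¹ ≡ 12 (mod 29), so λ ≡ 20.
  x = λ² - 22 - 10 = 400 - 32 ≡ 20; y = λ·(22 - 20) - 12 ≡ 28. → (20, 28)
6Q: (20, 28) + (10, 4). λ = (4 - 28)/(10 - 20) ≡ 5/19 mod 29. 19⁻¹ ≡ 26 (mod 29), so λ ≡ 14.
  x = λ² - 20 - 10 = 196 - 30 ≡ 21; y = λ·(20 - 21) - 28 ≡ 16. → (21, 16)
7Q: (21, 16) + (10, 4). λ = (4 - 16)/(10 - 21) ≡ 17/18 mod 29. 18⁻¹ ≡ 21 (mod 29), so λ ≡ 9.
  x = λ² - 21 - 10 = 81 - 31 ≡ 21; y = λ·(21 - 21) - 16 ≡ 13. → (21, 13)

(21, 13)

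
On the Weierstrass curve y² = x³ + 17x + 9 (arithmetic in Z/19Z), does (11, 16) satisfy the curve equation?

no

y² = 16² ≡ 9; x³ + 17x + 9 = 1527 ≡ 7 (mod 19). 9 ≠ 7.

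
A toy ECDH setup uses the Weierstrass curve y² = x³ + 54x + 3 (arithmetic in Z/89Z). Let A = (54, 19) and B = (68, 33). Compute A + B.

(57, 67)

(54, 19) + (68, 33). λ = (33 - 19)/(68 - 54) ≡ 14/14 mod 89. 14⁻¹ ≡ 70 (mod 89), so λ ≡ 1.
  x = λ² - 54 - 68 = 1 - 122 ≡ 57; y = λ·(54 - 57) - 19 ≡ 67. → (57, 67)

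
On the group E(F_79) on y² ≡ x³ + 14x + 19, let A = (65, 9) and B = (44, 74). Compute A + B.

(65, 9) + (44, 74). λ = (74 - 9)/(44 - 65) ≡ 65/58 mod 79. 58⁻¹ ≡ 15 (mod 79) since 58·15 = 870 ≡ 1, so λ ≡ 27.
  x = λ² - 65 - 44 = 729 - 109 ≡ 67; y = λ·(65 - 67) - 9 ≡ 16. → (67, 16)

(67, 16)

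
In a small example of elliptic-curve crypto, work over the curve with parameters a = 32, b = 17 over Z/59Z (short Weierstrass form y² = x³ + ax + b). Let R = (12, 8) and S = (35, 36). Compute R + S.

(12, 8) + (35, 36). λ = (36 - 8)/(35 - 12) ≡ 28/23 mod 59. 23⁻¹ ≡ 18 (mod 59), so λ ≡ 32.
  x = λ² - 12 - 35 = 1024 - 47 ≡ 33; y = λ·(12 - 33) - 8 ≡ 28. → (33, 28)

(33, 28)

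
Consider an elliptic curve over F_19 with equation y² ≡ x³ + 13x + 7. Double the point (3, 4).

(0, 11)

tangent at (3, 4): λ = (3·3² + 13)/(2·4) ≡ 2/8. 8⁻¹ ≡ 12 (mod 19), so λ ≡ 2·12 ≡ 5.
  x = λ² - 3 - 3 = 25 - 6 ≡ 0; y = λ·(3 - 0) - 4 ≡ 11. → (0, 11)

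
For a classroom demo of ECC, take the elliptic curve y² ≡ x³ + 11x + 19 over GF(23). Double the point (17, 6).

(7, 5)

tangent at (17, 6): λ = (3·17² + 11)/(2·6) ≡ 4/12. 12⁻¹ ≡ 2 (mod 23), so λ ≡ 4·2 ≡ 8.
  x = λ² - 17 - 17 = 64 - 34 ≡ 7; y = λ·(17 - 7) - 6 ≡ 5. → (7, 5)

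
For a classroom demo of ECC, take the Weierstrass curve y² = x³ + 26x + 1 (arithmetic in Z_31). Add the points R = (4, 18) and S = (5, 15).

(0, 1)

(4, 18) + (5, 15). λ = (15 - 18)/(5 - 4) ≡ 28/1 mod 31. 1⁻¹ ≡ 1 (mod 31), so λ ≡ 28.
  x = λ² - 4 - 5 = 784 - 9 ≡ 0; y = λ·(4 - 0) - 18 ≡ 1. → (0, 1)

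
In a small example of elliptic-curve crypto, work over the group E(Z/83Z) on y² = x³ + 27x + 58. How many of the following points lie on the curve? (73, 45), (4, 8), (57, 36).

(73, 45): 45² ≡ 33, rhs ≡ 33 → on.
(4, 8): 8² ≡ 64, rhs ≡ 64 → on.
(57, 36): 36² ≡ 51, rhs ≡ 40 → off.

2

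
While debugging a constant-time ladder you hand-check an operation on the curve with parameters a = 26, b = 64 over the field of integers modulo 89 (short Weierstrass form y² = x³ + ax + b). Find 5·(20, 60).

(82, 42)

Write P = (20, 60).
Double-and-add on 5 = (101)₂. Start with P = (20, 60) for the leading 1-bit.
double: tangent at (20, 60): λ = (3·20² + 26)/(2·60) ≡ 69/31. 31⁻¹ ≡ 23 (mod 89), so λ ≡ 69·23 ≡ 74.
  x = λ² - 20 - 20 = 5476 - 40 ≡ 7; y = λ·(20 - 7) - 60 ≡ 12. → (7, 12)
double: tangent at (7, 12): λ = (3·7² + 26)/(2·12) ≡ 84/24. 24⁻¹ ≡ 26 (mod 89) since 24·26 = 624 ≡ 1, so λ ≡ 84·26 ≡ 48.
  x = λ² - 7 - 7 = 2304 - 14 ≡ 65; y = λ·(7 - 65) - 12 ≡ 52. → (65, 52)
add P: (65, 52) + (20, 60). λ = (60 - 52)/(20 - 65) ≡ 8/44 mod 89. 44⁻¹ ≡ 87 (mod 89) since 44·87 = 3828 ≡ 1, so λ ≡ 73.
  x = λ² - 65 - 20 = 5329 - 85 ≡ 82; y = λ·(65 - 82) - 52 ≡ 42. → (82, 42)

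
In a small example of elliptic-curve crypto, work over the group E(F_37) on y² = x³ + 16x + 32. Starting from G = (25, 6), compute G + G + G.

Repeated addition: build up to 3G.
2G: tangent at (25, 6): λ = (3·25² + 16)/(2·6) ≡ 4/12. 12⁻¹ ≡ 34 (mod 37), so λ ≡ 4·34 ≡ 25.
  x = λ² - 25 - 25 = 625 - 50 ≡ 20; y = λ·(25 - 20) - 6 ≡ 8. → (20, 8)
3G: (20, 8) + (25, 6). λ = (6 - 8)/(25 - 20) ≡ 35/5 mod 37. 5⁻¹ ≡ 15 (mod 37) since 5·15 = 75 ≡ 1, so λ ≡ 7.
  x = λ² - 20 - 25 = 49 - 45 ≡ 4; y = λ·(20 - 4) - 8 ≡ 30. → (4, 30)

(4, 30)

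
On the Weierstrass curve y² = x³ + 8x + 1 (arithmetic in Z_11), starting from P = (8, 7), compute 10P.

(2, 6)

Repeated addition: build up to 10P.
2P: tangent at (8, 7): λ = (3·8² + 8)/(2·7) ≡ 2/3. 3⁻¹ ≡ 4 (mod 11) since 3·4 = 12 ≡ 1, so λ ≡ 2·4 ≡ 8.
  x = λ² - 8 - 8 = 64 - 16 ≡ 4; y = λ·(8 - 4) - 7 ≡ 3. → (4, 3)
3P: (4, 3) + (8, 7). λ = (7 - 3)/(8 - 4) ≡ 4/4 mod 11. 4⁻¹ ≡ 3 (mod 11) since 4·3 = 12 ≡ 1, so λ ≡ 1.
  x = λ² - 4 - 8 = 1 - 12 ≡ 0; y = λ·(4 - 0) - 3 ≡ 1. → (0, 1)
4P: (0, 1) + (8, 7). λ = (7 - 1)/(8 - 0) ≡ 6/8 mod 11. 8⁻¹ ≡ 7 (mod 11) since 8·7 = 56 ≡ 1, so λ ≡ 9.
  x = λ² - 0 - 8 = 81 - 8 ≡ 7; y = λ·(0 - 7) - 1 ≡ 2. → (7, 2)
5P: (7, 2) + (8, 7). λ = (7 - 2)/(8 - 7) ≡ 5/1 mod 11. 1⁻¹ ≡ 1 (mod 11), so λ ≡ 5.
  x = λ² - 7 - 8 = 25 - 15 ≡ 10; y = λ·(7 - 10) - 2 ≡ 5. → (10, 5)
6P: (10, 5) + (8, 7). λ = (7 - 5)/(8 - 10) ≡ 2/9 mod 11. 9⁻¹ ≡ 5 (mod 11), so λ ≡ 10.
  x = λ² - 10 - 8 = 100 - 18 ≡ 5; y = λ·(10 - 5) - 5 ≡ 1. → (5, 1)
7P: (5, 1) + (8, 7). λ = (7 - 1)/(8 - 5) ≡ 6/3 mod 11. 3⁻¹ ≡ 4 (mod 11), so λ ≡ 2.
  x = λ² - 5 - 8 = 4 - 13 ≡ 2; y = λ·(5 - 2) - 1 ≡ 5. → (2, 5)
8P: (2, 5) + (8, 7). λ = (7 - 5)/(8 - 2) ≡ 2/6 mod 11. 6⁻¹ ≡ 2 (mod 11) since 6·2 = 12 ≡ 1, so λ ≡ 4.
  x = λ² - 2 - 8 = 16 - 10 ≡ 6; y = λ·(2 - 6) - 5 ≡ 1. → (6, 1)
9P: (6, 1) + (8, 7). λ = (7 - 1)/(8 - 6) ≡ 6/2 mod 11. 2⁻¹ ≡ 6 (mod 11) since 2·6 = 12 ≡ 1, so λ ≡ 3.
  x = λ² - 6 - 8 = 9 - 14 ≡ 6; y = λ·(6 - 6) - 1 ≡ 10. → (6, 10)
10P: (6, 10) + (8, 7). λ = (7 - 10)/(8 - 6) ≡ 8/2 mod 11. 2⁻¹ ≡ 6 (mod 11), so λ ≡ 4.
  x = λ² - 6 - 8 = 16 - 14 ≡ 2; y = λ·(6 - 2) - 10 ≡ 6. → (2, 6)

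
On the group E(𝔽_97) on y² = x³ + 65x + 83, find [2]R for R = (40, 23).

(53, 55)

tangent at (40, 23): λ = (3·40² + 65)/(2·23) ≡ 15/46. 46⁻¹ ≡ 19 (mod 97), so λ ≡ 15·19 ≡ 91.
  x = λ² - 40 - 40 = 8281 - 80 ≡ 53; y = λ·(40 - 53) - 23 ≡ 55. → (53, 55)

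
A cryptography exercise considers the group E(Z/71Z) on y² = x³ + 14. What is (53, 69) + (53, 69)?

(13, 9)

tangent at (53, 69): λ = (3·53² + 0)/(2·69) ≡ 49/67. 67⁻¹ ≡ 53 (mod 71), so λ ≡ 49·53 ≡ 41.
  x = λ² - 53 - 53 = 1681 - 106 ≡ 13; y = λ·(53 - 13) - 69 ≡ 9. → (13, 9)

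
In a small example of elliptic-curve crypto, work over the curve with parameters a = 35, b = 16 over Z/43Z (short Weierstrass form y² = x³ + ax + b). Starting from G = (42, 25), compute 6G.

O

Repeated addition: build up to 6G.
2G: tangent at (42, 25): λ = (3·42² + 35)/(2·25) ≡ 38/7. 7⁻¹ ≡ 37 (mod 43), so λ ≡ 38·37 ≡ 30.
  x = λ² - 42 - 42 = 900 - 84 ≡ 42; y = λ·(42 - 42) - 25 ≡ 18. → (42, 18)
3G: (42, 18) + (42, 25): same x and y₁ ≡ -y₂, so the sum is the point at infinity.
4G: the point at infinity + (42, 25) = (42, 25) (identity).
5G: tangent at (42, 25): λ = (3·42² + 35)/(2·25) ≡ 38/7. 7⁻¹ ≡ 37 (mod 43), so λ ≡ 38·37 ≡ 30.
  x = λ² - 42 - 42 = 900 - 84 ≡ 42; y = λ·(42 - 42) - 25 ≡ 18. → (42, 18)
6G: (42, 18) + (42, 25): same x and y₁ ≡ -y₂, so the sum is the point at infinity.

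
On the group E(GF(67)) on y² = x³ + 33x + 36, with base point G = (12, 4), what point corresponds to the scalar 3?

(10, 19)

Repeated addition: build up to 3G.
2G: tangent at (12, 4): λ = (3·12² + 33)/(2·4) ≡ 63/8. 8⁻¹ ≡ 42 (mod 67), so λ ≡ 63·42 ≡ 33.
  x = λ² - 12 - 12 = 1089 - 24 ≡ 60; y = λ·(12 - 60) - 4 ≡ 20. → (60, 20)
3G: (60, 20) + (12, 4). λ = (4 - 20)/(12 - 60) ≡ 51/19 mod 67. 19⁻¹ ≡ 60 (mod 67), so λ ≡ 45.
  x = λ² - 60 - 12 = 2025 - 72 ≡ 10; y = λ·(60 - 10) - 20 ≡ 19. → (10, 19)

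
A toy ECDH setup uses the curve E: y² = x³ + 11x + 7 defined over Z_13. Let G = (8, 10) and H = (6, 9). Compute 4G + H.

First 4G:
Double-and-add on 4 = (100)₂. Start with G = (8, 10) for the leading 1-bit.
double: tangent at (8, 10): λ = (3·8² + 11)/(2·10) ≡ 8/7. 7⁻¹ ≡ 2 (mod 13), so λ ≡ 8·2 ≡ 3.
  x = λ² - 8 - 8 = 9 - 16 ≡ 6; y = λ·(8 - 6) - 10 ≡ 9. → (6, 9)
double: tangent at (6, 9): λ = (3·6² + 11)/(2·9) ≡ 2/5. 5⁻¹ ≡ 8 (mod 13), so λ ≡ 2·8 ≡ 3.
  x = λ² - 6 - 6 = 9 - 12 ≡ 10; y = λ·(6 - 10) - 9 ≡ 5. → (10, 5)
4G = (10, 5).
Finally 4G + H:
(10, 5) + (6, 9). λ = (9 - 5)/(6 - 10) ≡ 4/9 mod 13. 9⁻¹ ≡ 3 (mod 13), so λ ≡ 12.
  x = λ² - 10 - 6 = 144 - 16 ≡ 11; y = λ·(10 - 11) - 5 ≡ 9. → (11, 9)

(11, 9)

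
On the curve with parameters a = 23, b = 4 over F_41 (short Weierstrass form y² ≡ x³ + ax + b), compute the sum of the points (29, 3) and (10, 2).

(7, 37)

(29, 3) + (10, 2). λ = (2 - 3)/(10 - 29) ≡ 40/22 mod 41. 22⁻¹ ≡ 28 (mod 41), so λ ≡ 13.
  x = λ² - 29 - 10 = 169 - 39 ≡ 7; y = λ·(29 - 7) - 3 ≡ 37. → (7, 37)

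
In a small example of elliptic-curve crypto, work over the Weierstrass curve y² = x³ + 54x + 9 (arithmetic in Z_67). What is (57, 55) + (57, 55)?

(24, 11)

tangent at (57, 55): λ = (3·57² + 54)/(2·55) ≡ 19/43. 43⁻¹ ≡ 53 (mod 67) since 43·53 = 2279 ≡ 1, so λ ≡ 19·53 ≡ 2.
  x = λ² - 57 - 57 = 4 - 114 ≡ 24; y = λ·(57 - 24) - 55 ≡ 11. → (24, 11)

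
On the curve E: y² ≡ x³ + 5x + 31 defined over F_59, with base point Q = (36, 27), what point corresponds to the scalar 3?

(30, 10)

Repeated addition: build up to 3Q.
2Q: tangent at (36, 27): λ = (3·36² + 5)/(2·27) ≡ 58/54. 54⁻¹ ≡ 47 (mod 59), so λ ≡ 58·47 ≡ 12.
  x = λ² - 36 - 36 = 144 - 72 ≡ 13; y = λ·(36 - 13) - 27 ≡ 13. → (13, 13)
3Q: (13, 13) + (36, 27). λ = (27 - 13)/(36 - 13) ≡ 14/23 mod 59. 23⁻¹ ≡ 18 (mod 59) since 23·18 = 414 ≡ 1, so λ ≡ 16.
  x = λ² - 13 - 36 = 256 - 49 ≡ 30; y = λ·(13 - 30) - 13 ≡ 10. → (30, 10)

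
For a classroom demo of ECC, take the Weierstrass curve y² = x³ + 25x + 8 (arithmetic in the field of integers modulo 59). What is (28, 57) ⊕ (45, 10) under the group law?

(28, 57) + (45, 10). λ = (10 - 57)/(45 - 28) ≡ 12/17 mod 59. 17⁻¹ ≡ 7 (mod 59) since 17·7 = 119 ≡ 1, so λ ≡ 25.
  x = λ² - 28 - 45 = 625 - 73 ≡ 21; y = λ·(28 - 21) - 57 ≡ 0. → (21, 0)

(21, 0)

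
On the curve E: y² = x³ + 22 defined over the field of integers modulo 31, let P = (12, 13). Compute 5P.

O

Double-and-add on 5 = (101)₂. Start with P = (12, 13) for the leading 1-bit.
double: tangent at (12, 13): λ = (3·12² + 0)/(2·13) ≡ 29/26. 26⁻¹ ≡ 6 (mod 31), so λ ≡ 29·6 ≡ 19.
  x = λ² - 12 - 12 = 361 - 24 ≡ 27; y = λ·(12 - 27) - 13 ≡ 12. → (27, 12)
double: tangent at (27, 12): λ = (3·27² + 0)/(2·12) ≡ 17/24. 24⁻¹ ≡ 22 (mod 31) since 24·22 = 528 ≡ 1, so λ ≡ 17·22 ≡ 2.
  x = λ² - 27 - 27 = 4 - 54 ≡ 12; y = λ·(27 - 12) - 12 ≡ 18. → (12, 18)
add P: (12, 18) + (12, 13): same x and y₁ ≡ -y₂, so the sum is O.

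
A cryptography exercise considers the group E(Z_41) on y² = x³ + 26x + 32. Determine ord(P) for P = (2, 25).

2P: tangent at (2, 25): λ = (3·2² + 26)/(2·25) ≡ 38/9. 9⁻¹ ≡ 32 (mod 41), so λ ≡ 38·32 ≡ 27.
  x = λ² - 2 - 2 = 729 - 4 ≡ 28; y = λ·(2 - 28) - 25 ≡ 11. → (28, 11)
3P: (28, 11) + (2, 25). λ = (25 - 11)/(2 - 28) ≡ 14/15 mod 41. 15⁻¹ ≡ 11 (mod 41) since 15·11 = 165 ≡ 1, so λ ≡ 31.
  x = λ² - 28 - 2 = 961 - 30 ≡ 29; y = λ·(28 - 29) - 11 ≡ 40. → (29, 40)
4P: (29, 40) + (2, 25). λ = (25 - 40)/(2 - 29) ≡ 26/14 mod 41. 14⁻¹ ≡ 3 (mod 41) since 14·3 = 42 ≡ 1, so λ ≡ 37.
  x = λ² - 29 - 2 = 1369 - 31 ≡ 26; y = λ·(29 - 26) - 40 ≡ 30. → (26, 30)
5P: (26, 30) + (2, 25). λ = (25 - 30)/(2 - 26) ≡ 36/17 mod 41. 17⁻¹ ≡ 29 (mod 41), so λ ≡ 19.
  x = λ² - 26 - 2 = 361 - 28 ≡ 5; y = λ·(26 - 5) - 30 ≡ 0. → (5, 0)
6P: (5, 0) + (2, 25). λ = (25 - 0)/(2 - 5) ≡ 25/38 mod 41. 38⁻¹ ≡ 27 (mod 41), so λ ≡ 19.
  x = λ² - 5 - 2 = 361 - 7 ≡ 26; y = λ·(5 - 26) - 0 ≡ 11. → (26, 11)
7P: (26, 11) + (2, 25). λ = (25 - 11)/(2 - 26) ≡ 14/17 mod 41. 17⁻¹ ≡ 29 (mod 41), so λ ≡ 37.
  x = λ² - 26 - 2 = 1369 - 28 ≡ 29; y = λ·(26 - 29) - 11 ≡ 1. → (29, 1)
8P: (29, 1) + (2, 25). λ = (25 - 1)/(2 - 29) ≡ 24/14 mod 41. 14⁻¹ ≡ 3 (mod 41), so λ ≡ 31.
  x = λ² - 29 - 2 = 961 - 31 ≡ 28; y = λ·(29 - 28) - 1 ≡ 30. → (28, 30)
9P: (28, 30) + (2, 25). λ = (25 - 30)/(2 - 28) ≡ 36/15 mod 41. 15⁻¹ ≡ 11 (mod 41), so λ ≡ 27.
  x = λ² - 28 - 2 = 729 - 30 ≡ 2; y = λ·(28 - 2) - 30 ≡ 16. → (2, 16)
10P: (2, 16) + (2, 25): same x and y₁ ≡ -y₂, so the sum is ∞.
10P = ∞, so the order is 10.

10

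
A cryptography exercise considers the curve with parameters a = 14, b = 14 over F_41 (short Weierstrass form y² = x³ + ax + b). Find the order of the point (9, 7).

2P: tangent at (9, 7): λ = (3·9² + 14)/(2·7) ≡ 11/14. 14⁻¹ ≡ 3 (mod 41), so λ ≡ 11·3 ≡ 33.
  x = λ² - 9 - 9 = 1089 - 18 ≡ 5; y = λ·(9 - 5) - 7 ≡ 2. → (5, 2)
3P: (5, 2) + (9, 7). λ = (7 - 2)/(9 - 5) ≡ 5/4 mod 41. 4⁻¹ ≡ 31 (mod 41) since 4·31 = 124 ≡ 1, so λ ≡ 32.
  x = λ² - 5 - 9 = 1024 - 14 ≡ 26; y = λ·(5 - 26) - 2 ≡ 23. → (26, 23)
4P: (26, 23) + (9, 7). λ = (7 - 23)/(9 - 26) ≡ 25/24 mod 41. 24⁻¹ ≡ 12 (mod 41), so λ ≡ 13.
  x = λ² - 26 - 9 = 169 - 35 ≡ 11; y = λ·(26 - 11) - 23 ≡ 8. → (11, 8)
5P: (11, 8) + (9, 7). λ = (7 - 8)/(9 - 11) ≡ 40/39 mod 41. 39⁻¹ ≡ 20 (mod 41), so λ ≡ 21.
  x = λ² - 11 - 9 = 441 - 20 ≡ 11; y = λ·(11 - 11) - 8 ≡ 33. → (11, 33)
6P: (11, 33) + (9, 7). λ = (7 - 33)/(9 - 11) ≡ 15/39 mod 41. 39⁻¹ ≡ 20 (mod 41) since 39·20 = 780 ≡ 1, so λ ≡ 13.
  x = λ² - 11 - 9 = 169 - 20 ≡ 26; y = λ·(11 - 26) - 33 ≡ 18. → (26, 18)
7P: (26, 18) + (9, 7). λ = (7 - 18)/(9 - 26) ≡ 30/24 mod 41. 24⁻¹ ≡ 12 (mod 41), so λ ≡ 32.
  x = λ² - 26 - 9 = 1024 - 35 ≡ 5; y = λ·(26 - 5) - 18 ≡ 39. → (5, 39)
8P: (5, 39) + (9, 7). λ = (7 - 39)/(9 - 5) ≡ 9/4 mod 41. 4⁻¹ ≡ 31 (mod 41), so λ ≡ 33.
  x = λ² - 5 - 9 = 1089 - 14 ≡ 9; y = λ·(5 - 9) - 39 ≡ 34. → (9, 34)
9P: (9, 34) + (9, 7): same x and y₁ ≡ -y₂, so the sum is 𝒪.
9P = 𝒪, so the order is 9.

9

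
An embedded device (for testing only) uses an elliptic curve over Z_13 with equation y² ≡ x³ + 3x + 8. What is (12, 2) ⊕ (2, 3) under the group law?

(2, 10)

(12, 2) + (2, 3). λ = (3 - 2)/(2 - 12) ≡ 1/3 mod 13. 3⁻¹ ≡ 9 (mod 13), so λ ≡ 9.
  x = λ² - 12 - 2 = 81 - 14 ≡ 2; y = λ·(12 - 2) - 2 ≡ 10. → (2, 10)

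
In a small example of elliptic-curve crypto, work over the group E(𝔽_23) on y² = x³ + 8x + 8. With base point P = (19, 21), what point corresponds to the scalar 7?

(5, 14)

Repeated addition: build up to 7P.
2P: tangent at (19, 21): λ = (3·19² + 8)/(2·21) ≡ 10/19. 19⁻¹ ≡ 17 (mod 23) since 19·17 = 323 ≡ 1, so λ ≡ 10·17 ≡ 9.
  x = λ² - 19 - 19 = 81 - 38 ≡ 20; y = λ·(19 - 20) - 21 ≡ 16. → (20, 16)
3P: (20, 16) + (19, 21). λ = (21 - 16)/(19 - 20) ≡ 5/22 mod 23. 22⁻¹ ≡ 22 (mod 23) since 22·22 = 484 ≡ 1, so λ ≡ 18.
  x = λ² - 20 - 19 = 324 - 39 ≡ 9; y = λ·(20 - 9) - 16 ≡ 21. → (9, 21)
4P: (9, 21) + (19, 21). λ = (21 - 21)/(19 - 9) ≡ 0/10 mod 23. 10⁻¹ ≡ 7 (mod 23) since 10·7 = 70 ≡ 1, so λ ≡ 0.
  x = λ² - 9 - 19 = 0 - 28 ≡ 18; y = λ·(9 - 18) - 21 ≡ 2. → (18, 2)
5P: (18, 2) + (19, 21). λ = (21 - 2)/(19 - 18) ≡ 19/1 mod 23. 1⁻¹ ≡ 1 (mod 23), so λ ≡ 19.
  x = λ² - 18 - 19 = 361 - 37 ≡ 2; y = λ·(18 - 2) - 2 ≡ 3. → (2, 3)
6P: (2, 3) + (19, 21). λ = (21 - 3)/(19 - 2) ≡ 18/17 mod 23. 17⁻¹ ≡ 19 (mod 23), so λ ≡ 20.
  x = λ² - 2 - 19 = 400 - 21 ≡ 11; y = λ·(2 - 11) - 3 ≡ 1. → (11, 1)
7P: (11, 1) + (19, 21). λ = (21 - 1)/(19 - 11) ≡ 20/8 mod 23. 8⁻¹ ≡ 3 (mod 23) since 8·3 = 24 ≡ 1, so λ ≡ 14.
  x = λ² - 11 - 19 = 196 - 30 ≡ 5; y = λ·(11 - 5) - 1 ≡ 14. → (5, 14)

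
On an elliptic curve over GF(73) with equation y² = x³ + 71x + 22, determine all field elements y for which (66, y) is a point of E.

none

x³ + 71x + 22 = 292204 ≡ 58 (mod 73).
58 is a non-residue mod 73; no y exists.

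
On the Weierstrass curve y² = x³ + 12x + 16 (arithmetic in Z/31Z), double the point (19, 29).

(7, 3)

tangent at (19, 29): λ = (3·19² + 12)/(2·29) ≡ 10/27. 27⁻¹ ≡ 23 (mod 31), so λ ≡ 10·23 ≡ 13.
  x = λ² - 19 - 19 = 169 - 38 ≡ 7; y = λ·(19 - 7) - 29 ≡ 3. → (7, 3)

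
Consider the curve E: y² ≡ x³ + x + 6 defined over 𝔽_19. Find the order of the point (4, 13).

2P: tangent at (4, 13): λ = (3·4² + 1)/(2·13) ≡ 11/7. 7⁻¹ ≡ 11 (mod 19) since 7·11 = 77 ≡ 1, so λ ≡ 11·11 ≡ 7.
  x = λ² - 4 - 4 = 49 - 8 ≡ 3; y = λ·(4 - 3) - 13 ≡ 13. → (3, 13)
3P: (3, 13) + (4, 13). λ = (13 - 13)/(4 - 3) ≡ 0/1 mod 19. 1⁻¹ ≡ 1 (mod 19) since 1·1 = 1 ≡ 1, so λ ≡ 0.
  x = λ² - 3 - 4 = 0 - 7 ≡ 12; y = λ·(3 - 12) - 13 ≡ 6. → (12, 6)
4P: (12, 6) + (4, 13). λ = (13 - 6)/(4 - 12) ≡ 7/11 mod 19. 11⁻¹ ≡ 7 (mod 19), so λ ≡ 11.
  x = λ² - 12 - 4 = 121 - 16 ≡ 10; y = λ·(12 - 10) - 6 ≡ 16. → (10, 16)
5P: (10, 16) + (4, 13). λ = (13 - 16)/(4 - 10) ≡ 16/13 mod 19. 13⁻¹ ≡ 3 (mod 19), so λ ≡ 10.
  x = λ² - 10 - 4 = 100 - 14 ≡ 10; y = λ·(10 - 10) - 16 ≡ 3. → (10, 3)
6P: (10, 3) + (4, 13). λ = (13 - 3)/(4 - 10) ≡ 10/13 mod 19. 13⁻¹ ≡ 3 (mod 19), so λ ≡ 11.
  x = λ² - 10 - 4 = 121 - 14 ≡ 12; y = λ·(10 - 12) - 3 ≡ 13. → (12, 13)
7P: (12, 13) + (4, 13). λ = (13 - 13)/(4 - 12) ≡ 0/11 mod 19. 11⁻¹ ≡ 7 (mod 19), so λ ≡ 0.
  x = λ² - 12 - 4 = 0 - 16 ≡ 3; y = λ·(12 - 3) - 13 ≡ 6. → (3, 6)
8P: (3, 6) + (4, 13). λ = (13 - 6)/(4 - 3) ≡ 7/1 mod 19. 1⁻¹ ≡ 1 (mod 19), so λ ≡ 7.
  x = λ² - 3 - 4 = 49 - 7 ≡ 4; y = λ·(3 - 4) - 6 ≡ 6. → (4, 6)
9P: (4, 6) + (4, 13): same x and y₁ ≡ -y₂, so the sum is ∞.
9P = ∞, so the order is 9.

9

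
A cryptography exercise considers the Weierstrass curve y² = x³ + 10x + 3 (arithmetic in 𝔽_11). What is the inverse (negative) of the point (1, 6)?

(1, 5)

-(1, 6) = (1, -6 mod 11) = (1, 5).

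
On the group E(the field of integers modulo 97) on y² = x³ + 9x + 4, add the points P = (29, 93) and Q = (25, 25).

(41, 91)

(29, 93) + (25, 25). λ = (25 - 93)/(25 - 29) ≡ 29/93 mod 97. 93⁻¹ ≡ 24 (mod 97), so λ ≡ 17.
  x = λ² - 29 - 25 = 289 - 54 ≡ 41; y = λ·(29 - 41) - 93 ≡ 91. → (41, 91)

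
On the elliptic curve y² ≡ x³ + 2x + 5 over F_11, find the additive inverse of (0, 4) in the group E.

(0, 7)

-(0, 4) = (0, -4 mod 11) = (0, 7).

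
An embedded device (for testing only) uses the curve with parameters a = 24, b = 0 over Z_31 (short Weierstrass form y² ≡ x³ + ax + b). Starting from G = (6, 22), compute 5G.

Double-and-add on 5 = (101)₂. Start with G = (6, 22) for the leading 1-bit.
double: tangent at (6, 22): λ = (3·6² + 24)/(2·22) ≡ 8/13. 13⁻¹ ≡ 12 (mod 31), so λ ≡ 8·12 ≡ 3.
  x = λ² - 6 - 6 = 9 - 12 ≡ 28; y = λ·(6 - 28) - 22 ≡ 5. → (28, 5)
double: tangent at (28, 5): λ = (3·28² + 24)/(2·5) ≡ 20/10. 10⁻¹ ≡ 28 (mod 31), so λ ≡ 20·28 ≡ 2.
  x = λ² - 28 - 28 = 4 - 56 ≡ 10; y = λ·(28 - 10) - 5 ≡ 0. → (10, 0)
add G: (10, 0) + (6, 22). λ = (22 - 0)/(6 - 10) ≡ 22/27 mod 31. 27⁻¹ ≡ 23 (mod 31) since 27·23 = 621 ≡ 1, so λ ≡ 10.
  x = λ² - 10 - 6 = 100 - 16 ≡ 22; y = λ·(10 - 22) - 0 ≡ 4. → (22, 4)

(22, 4)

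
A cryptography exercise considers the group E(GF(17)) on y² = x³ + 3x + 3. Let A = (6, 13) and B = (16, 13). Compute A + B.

(12, 4)

(6, 13) + (16, 13). λ = (13 - 13)/(16 - 6) ≡ 0/10 mod 17. 10⁻¹ ≡ 12 (mod 17), so λ ≡ 0.
  x = λ² - 6 - 16 = 0 - 22 ≡ 12; y = λ·(6 - 12) - 13 ≡ 4. → (12, 4)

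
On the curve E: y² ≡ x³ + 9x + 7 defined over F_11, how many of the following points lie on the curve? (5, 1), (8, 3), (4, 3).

1

(5, 1): 1² ≡ 1, rhs ≡ 1 → on.
(8, 3): 3² ≡ 9, rhs ≡ 8 → off.
(4, 3): 3² ≡ 9, rhs ≡ 8 → off.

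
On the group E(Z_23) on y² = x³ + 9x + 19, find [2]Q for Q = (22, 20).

(6, 17)

tangent at (22, 20): λ = (3·22² + 9)/(2·20) ≡ 12/17. 17⁻¹ ≡ 19 (mod 23) since 17·19 = 323 ≡ 1, so λ ≡ 12·19 ≡ 21.
  x = λ² - 22 - 22 = 441 - 44 ≡ 6; y = λ·(22 - 6) - 20 ≡ 17. → (6, 17)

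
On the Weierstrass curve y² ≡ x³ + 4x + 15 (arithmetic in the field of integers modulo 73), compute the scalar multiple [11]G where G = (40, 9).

Repeated addition: build up to 11G.
2G: tangent at (40, 9): λ = (3·40² + 4)/(2·9) ≡ 59/18. 18⁻¹ ≡ 69 (mod 73) since 18·69 = 1242 ≡ 1, so λ ≡ 59·69 ≡ 56.
  x = λ² - 40 - 40 = 3136 - 80 ≡ 63; y = λ·(40 - 63) - 9 ≡ 17. → (63, 17)
3G: (63, 17) + (40, 9). λ = (9 - 17)/(40 - 63) ≡ 65/50 mod 73. 50⁻¹ ≡ 19 (mod 73), so λ ≡ 67.
  x = λ² - 63 - 40 = 4489 - 103 ≡ 6; y = λ·(63 - 6) - 17 ≡ 6. → (6, 6)
4G: (6, 6) + (40, 9). λ = (9 - 6)/(40 - 6) ≡ 3/34 mod 73. 34⁻¹ ≡ 58 (mod 73) since 34·58 = 1972 ≡ 1, so λ ≡ 28.
  x = λ² - 6 - 40 = 784 - 46 ≡ 8; y = λ·(6 - 8) - 6 ≡ 11. → (8, 11)
5G: (8, 11) + (40, 9). λ = (9 - 11)/(40 - 8) ≡ 71/32 mod 73. 32⁻¹ ≡ 16 (mod 73), so λ ≡ 41.
  x = λ² - 8 - 40 = 1681 - 48 ≡ 27; y = λ·(8 - 27) - 11 ≡ 13. → (27, 13)
6G: (27, 13) + (40, 9). λ = (9 - 13)/(40 - 27) ≡ 69/13 mod 73. 13⁻¹ ≡ 45 (mod 73), so λ ≡ 39.
  x = λ² - 27 - 40 = 1521 - 67 ≡ 67; y = λ·(27 - 67) - 13 ≡ 33. → (67, 33)
7G: (67, 33) + (40, 9). λ = (9 - 33)/(40 - 67) ≡ 49/46 mod 73. 46⁻¹ ≡ 27 (mod 73), so λ ≡ 9.
  x = λ² - 67 - 40 = 81 - 107 ≡ 47; y = λ·(67 - 47) - 33 ≡ 1. → (47, 1)
8G: (47, 1) + (40, 9). λ = (9 - 1)/(40 - 47) ≡ 8/66 mod 73. 66⁻¹ ≡ 52 (mod 73) since 66·52 = 3432 ≡ 1, so λ ≡ 51.
  x = λ² - 47 - 40 = 2601 - 87 ≡ 32; y = λ·(47 - 32) - 1 ≡ 34. → (32, 34)
9G: (32, 34) + (40, 9). λ = (9 - 34)/(40 - 32) ≡ 48/8 mod 73. 8⁻¹ ≡ 64 (mod 73) since 8·64 = 512 ≡ 1, so λ ≡ 6.
  x = λ² - 32 - 40 = 36 - 72 ≡ 37; y = λ·(32 - 37) - 34 ≡ 9. → (37, 9)
10G: (37, 9) + (40, 9). λ = (9 - 9)/(40 - 37) ≡ 0/3 mod 73. 3⁻¹ ≡ 49 (mod 73), so λ ≡ 0.
  x = λ² - 37 - 40 = 0 - 77 ≡ 69; y = λ·(37 - 69) - 9 ≡ 64. → (69, 64)
11G: (69, 64) + (40, 9). λ = (9 - 64)/(40 - 69) ≡ 18/44 mod 73. 44⁻¹ ≡ 5 (mod 73), so λ ≡ 17.
  x = λ² - 69 - 40 = 289 - 109 ≡ 34; y = λ·(69 - 34) - 64 ≡ 20. → (34, 20)

(34, 20)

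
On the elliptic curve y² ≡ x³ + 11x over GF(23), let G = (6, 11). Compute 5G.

(1, 14)

Repeated addition: build up to 5G.
2G: tangent at (6, 11): λ = (3·6² + 11)/(2·11) ≡ 4/22. 22⁻¹ ≡ 22 (mod 23), so λ ≡ 4·22 ≡ 19.
  x = λ² - 6 - 6 = 361 - 12 ≡ 4; y = λ·(6 - 4) - 11 ≡ 4. → (4, 4)
3G: (4, 4) + (6, 11). λ = (11 - 4)/(6 - 4) ≡ 7/2 mod 23. 2⁻¹ ≡ 12 (mod 23) since 2·12 = 24 ≡ 1, so λ ≡ 15.
  x = λ² - 4 - 6 = 225 - 10 ≡ 8; y = λ·(4 - 8) - 4 ≡ 5. → (8, 5)
4G: (8, 5) + (6, 11). λ = (11 - 5)/(6 - 8) ≡ 6/21 mod 23. 21⁻¹ ≡ 11 (mod 23), so λ ≡ 20.
  x = λ² - 8 - 6 = 400 - 14 ≡ 18; y = λ·(8 - 18) - 5 ≡ 2. → (18, 2)
5G: (18, 2) + (6, 11). λ = (11 - 2)/(6 - 18) ≡ 9/11 mod 23. 11⁻¹ ≡ 21 (mod 23), so λ ≡ 5.
  x = λ² - 18 - 6 = 25 - 24 ≡ 1; y = λ·(18 - 1) - 2 ≡ 14. → (1, 14)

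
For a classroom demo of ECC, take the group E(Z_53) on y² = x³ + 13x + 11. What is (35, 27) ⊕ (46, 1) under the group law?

(35, 27) + (46, 1). λ = (1 - 27)/(46 - 35) ≡ 27/11 mod 53. 11⁻¹ ≡ 29 (mod 53) since 11·29 = 319 ≡ 1, so λ ≡ 41.
  x = λ² - 35 - 46 = 1681 - 81 ≡ 10; y = λ·(35 - 10) - 27 ≡ 44. → (10, 44)

(10, 44)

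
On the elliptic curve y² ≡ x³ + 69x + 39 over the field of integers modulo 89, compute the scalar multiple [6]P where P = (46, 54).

Repeated addition: build up to 6P.
2P: tangent at (46, 54): λ = (3·46² + 69)/(2·54) ≡ 9/19. 19⁻¹ ≡ 75 (mod 89), so λ ≡ 9·75 ≡ 52.
  x = λ² - 46 - 46 = 2704 - 92 ≡ 31; y = λ·(46 - 31) - 54 ≡ 14. → (31, 14)
3P: (31, 14) + (46, 54). λ = (54 - 14)/(46 - 31) ≡ 40/15 mod 89. 15⁻¹ ≡ 6 (mod 89), so λ ≡ 62.
  x = λ² - 31 - 46 = 3844 - 77 ≡ 29; y = λ·(31 - 29) - 14 ≡ 21. → (29, 21)
4P: (29, 21) + (46, 54). λ = (54 - 21)/(46 - 29) ≡ 33/17 mod 89. 17⁻¹ ≡ 21 (mod 89) since 17·21 = 357 ≡ 1, so λ ≡ 70.
  x = λ² - 29 - 46 = 4900 - 75 ≡ 19; y = λ·(29 - 19) - 21 ≡ 56. → (19, 56)
5P: (19, 56) + (46, 54). λ = (54 - 56)/(46 - 19) ≡ 87/27 mod 89. 27⁻¹ ≡ 33 (mod 89), so λ ≡ 23.
  x = λ² - 19 - 46 = 529 - 65 ≡ 19; y = λ·(19 - 19) - 56 ≡ 33. → (19, 33)
6P: (19, 33) + (46, 54). λ = (54 - 33)/(46 - 19) ≡ 21/27 mod 89. 27⁻¹ ≡ 33 (mod 89) since 27·33 = 891 ≡ 1, so λ ≡ 70.
  x = λ² - 19 - 46 = 4900 - 65 ≡ 29; y = λ·(19 - 29) - 33 ≡ 68. → (29, 68)

(29, 68)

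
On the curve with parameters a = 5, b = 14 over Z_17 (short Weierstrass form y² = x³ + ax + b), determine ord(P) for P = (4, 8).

7

2P: tangent at (4, 8): λ = (3·4² + 5)/(2·8) ≡ 2/16. 16⁻¹ ≡ 16 (mod 17) since 16·16 = 256 ≡ 1, so λ ≡ 2·16 ≡ 15.
  x = λ² - 4 - 4 = 225 - 8 ≡ 13; y = λ·(4 - 13) - 8 ≡ 10. → (13, 10)
3P: (13, 10) + (4, 8). λ = (8 - 10)/(4 - 13) ≡ 15/8 mod 17. 8⁻¹ ≡ 15 (mod 17), so λ ≡ 4.
  x = λ² - 13 - 4 = 16 - 17 ≡ 16; y = λ·(13 - 16) - 10 ≡ 12. → (16, 12)
4P: (16, 12) + (4, 8). λ = (8 - 12)/(4 - 16) ≡ 13/5 mod 17. 5⁻¹ ≡ 7 (mod 17), so λ ≡ 6.
  x = λ² - 16 - 4 = 36 - 20 ≡ 16; y = λ·(16 - 16) - 12 ≡ 5. → (16, 5)
5P: (16, 5) + (4, 8). λ = (8 - 5)/(4 - 16) ≡ 3/5 mod 17. 5⁻¹ ≡ 7 (mod 17) since 5·7 = 35 ≡ 1, so λ ≡ 4.
  x = λ² - 16 - 4 = 16 - 20 ≡ 13; y = λ·(16 - 13) - 5 ≡ 7. → (13, 7)
6P: (13, 7) + (4, 8). λ = (8 - 7)/(4 - 13) ≡ 1/8 mod 17. 8⁻¹ ≡ 15 (mod 17) since 8·15 = 120 ≡ 1, so λ ≡ 15.
  x = λ² - 13 - 4 = 225 - 17 ≡ 4; y = λ·(13 - 4) - 7 ≡ 9. → (4, 9)
7P: (4, 9) + (4, 8): same x and y₁ ≡ -y₂, so the sum is O.
7P = O, so the order is 7.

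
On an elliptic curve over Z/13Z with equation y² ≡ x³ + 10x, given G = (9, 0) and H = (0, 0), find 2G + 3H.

(0, 0)

First 2G:
Repeated addition: build up to 2G.
2G: (9, 0) + (9, 0): same x and y₁ ≡ -y₂, so the sum is ∞.
2G = ∞.
Next 3H:
Repeated addition: build up to 3H.
2H: (0, 0) + (0, 0): same x and y₁ ≡ -y₂, so the sum is ∞.
3H: ∞ + (0, 0) = (0, 0) (identity).
3H = (0, 0).
Finally 2G + 3H:
∞ + (0, 0) = (0, 0) (identity).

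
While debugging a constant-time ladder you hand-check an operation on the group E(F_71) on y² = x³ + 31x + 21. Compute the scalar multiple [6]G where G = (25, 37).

(8, 0)

Repeated addition: build up to 6G.
2G: tangent at (25, 37): λ = (3·25² + 31)/(2·37) ≡ 60/3. 3⁻¹ ≡ 24 (mod 71) since 3·24 = 72 ≡ 1, so λ ≡ 60·24 ≡ 20.
  x = λ² - 25 - 25 = 400 - 50 ≡ 66; y = λ·(25 - 66) - 37 ≡ 66. → (66, 66)
3G: (66, 66) + (25, 37). λ = (37 - 66)/(25 - 66) ≡ 42/30 mod 71. 30⁻¹ ≡ 45 (mod 71) since 30·45 = 1350 ≡ 1, so λ ≡ 44.
  x = λ² - 66 - 25 = 1936 - 91 ≡ 70; y = λ·(66 - 70) - 66 ≡ 42. → (70, 42)
4G: (70, 42) + (25, 37). λ = (37 - 42)/(25 - 70) ≡ 66/26 mod 71. 26⁻¹ ≡ 41 (mod 71) since 26·41 = 1066 ≡ 1, so λ ≡ 8.
  x = λ² - 70 - 25 = 64 - 95 ≡ 40; y = λ·(70 - 40) - 42 ≡ 56. → (40, 56)
5G: (40, 56) + (25, 37). λ = (37 - 56)/(25 - 40) ≡ 52/56 mod 71. 56⁻¹ ≡ 52 (mod 71), so λ ≡ 6.
  x = λ² - 40 - 25 = 36 - 65 ≡ 42; y = λ·(40 - 42) - 56 ≡ 3. → (42, 3)
6G: (42, 3) + (25, 37). λ = (37 - 3)/(25 - 42) ≡ 34/54 mod 71. 54⁻¹ ≡ 25 (mod 71), so λ ≡ 69.
  x = λ² - 42 - 25 = 4761 - 67 ≡ 8; y = λ·(42 - 8) - 3 ≡ 0. → (8, 0)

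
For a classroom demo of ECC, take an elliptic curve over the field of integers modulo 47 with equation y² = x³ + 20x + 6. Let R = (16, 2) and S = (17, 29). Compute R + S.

(16, 2) + (17, 29). λ = (29 - 2)/(17 - 16) ≡ 27/1 mod 47. 1⁻¹ ≡ 1 (mod 47), so λ ≡ 27.
  x = λ² - 16 - 17 = 729 - 33 ≡ 38; y = λ·(16 - 38) - 2 ≡ 15. → (38, 15)

(38, 15)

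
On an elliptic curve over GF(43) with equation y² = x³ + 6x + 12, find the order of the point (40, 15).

7

2P: tangent at (40, 15): λ = (3·40² + 6)/(2·15) ≡ 33/30. 30⁻¹ ≡ 33 (mod 43), so λ ≡ 33·33 ≡ 14.
  x = λ² - 40 - 40 = 196 - 80 ≡ 30; y = λ·(40 - 30) - 15 ≡ 39. → (30, 39)
3P: (30, 39) + (40, 15). λ = (15 - 39)/(40 - 30) ≡ 19/10 mod 43. 10⁻¹ ≡ 13 (mod 43), so λ ≡ 32.
  x = λ² - 30 - 40 = 1024 - 70 ≡ 8; y = λ·(30 - 8) - 39 ≡ 20. → (8, 20)
4P: (8, 20) + (40, 15). λ = (15 - 20)/(40 - 8) ≡ 38/32 mod 43. 32⁻¹ ≡ 39 (mod 43) since 32·39 = 1248 ≡ 1, so λ ≡ 20.
  x = λ² - 8 - 40 = 400 - 48 ≡ 8; y = λ·(8 - 8) - 20 ≡ 23. → (8, 23)
5P: (8, 23) + (40, 15). λ = (15 - 23)/(40 - 8) ≡ 35/32 mod 43. 32⁻¹ ≡ 39 (mod 43) since 32·39 = 1248 ≡ 1, so λ ≡ 32.
  x = λ² - 8 - 40 = 1024 - 48 ≡ 30; y = λ·(8 - 30) - 23 ≡ 4. → (30, 4)
6P: (30, 4) + (40, 15). λ = (15 - 4)/(40 - 30) ≡ 11/10 mod 43. 10⁻¹ ≡ 13 (mod 43), so λ ≡ 14.
  x = λ² - 30 - 40 = 196 - 70 ≡ 40; y = λ·(30 - 40) - 4 ≡ 28. → (40, 28)
7P: (40, 28) + (40, 15): same x and y₁ ≡ -y₂, so the sum is ∞.
7P = ∞, so the order is 7.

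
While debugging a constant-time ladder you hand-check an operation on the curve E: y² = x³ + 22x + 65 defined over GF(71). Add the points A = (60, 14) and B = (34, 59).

(49, 68)

(60, 14) + (34, 59). λ = (59 - 14)/(34 - 60) ≡ 45/45 mod 71. 45⁻¹ ≡ 30 (mod 71) since 45·30 = 1350 ≡ 1, so λ ≡ 1.
  x = λ² - 60 - 34 = 1 - 94 ≡ 49; y = λ·(60 - 49) - 14 ≡ 68. → (49, 68)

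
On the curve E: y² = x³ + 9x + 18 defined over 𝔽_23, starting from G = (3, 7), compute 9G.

Double-and-add on 9 = (1001)₂. Start with G = (3, 7) for the leading 1-bit.
double: tangent at (3, 7): λ = (3·3² + 9)/(2·7) ≡ 13/14. 14⁻¹ ≡ 5 (mod 23) since 14·5 = 70 ≡ 1, so λ ≡ 13·5 ≡ 19.
  x = λ² - 3 - 3 = 361 - 6 ≡ 10; y = λ·(3 - 10) - 7 ≡ 21. → (10, 21)
double: tangent at (10, 21): λ = (3·10² + 9)/(2·21) ≡ 10/19. 19⁻¹ ≡ 17 (mod 23) since 19·17 = 323 ≡ 1, so λ ≡ 10·17 ≡ 9.
  x = λ² - 10 - 10 = 81 - 20 ≡ 15; y = λ·(10 - 15) - 21 ≡ 3. → (15, 3)
double: tangent at (15, 3): λ = (3·15² + 9)/(2·3) ≡ 17/6. 6⁻¹ ≡ 4 (mod 23), so λ ≡ 17·4 ≡ 22.
  x = λ² - 15 - 15 = 484 - 30 ≡ 17; y = λ·(15 - 17) - 3 ≡ 22. → (17, 22)
add G: (17, 22) + (3, 7). λ = (7 - 22)/(3 - 17) ≡ 8/9 mod 23. 9⁻¹ ≡ 18 (mod 23) since 9·18 = 162 ≡ 1, so λ ≡ 6.
  x = λ² - 17 - 3 = 36 - 20 ≡ 16; y = λ·(17 - 16) - 22 ≡ 7. → (16, 7)

(16, 7)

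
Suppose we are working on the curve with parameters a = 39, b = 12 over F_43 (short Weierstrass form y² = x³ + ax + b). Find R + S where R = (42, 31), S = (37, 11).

(42, 31) + (37, 11). λ = (11 - 31)/(37 - 42) ≡ 23/38 mod 43. 38⁻¹ ≡ 17 (mod 43), so λ ≡ 4.
  x = λ² - 42 - 37 = 16 - 79 ≡ 23; y = λ·(42 - 23) - 31 ≡ 2. → (23, 2)

(23, 2)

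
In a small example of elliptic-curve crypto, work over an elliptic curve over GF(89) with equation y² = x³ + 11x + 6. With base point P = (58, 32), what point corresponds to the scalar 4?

Double-and-add on 4 = (100)₂. Start with P = (58, 32) for the leading 1-bit.
double: tangent at (58, 32): λ = (3·58² + 11)/(2·32) ≡ 46/64. 64⁻¹ ≡ 32 (mod 89), so λ ≡ 46·32 ≡ 48.
  x = λ² - 58 - 58 = 2304 - 116 ≡ 52; y = λ·(58 - 52) - 32 ≡ 78. → (52, 78)
double: tangent at (52, 78): λ = (3·52² + 11)/(2·78) ≡ 24/67. 67⁻¹ ≡ 4 (mod 89), so λ ≡ 24·4 ≡ 7.
  x = λ² - 52 - 52 = 49 - 104 ≡ 34; y = λ·(52 - 34) - 78 ≡ 48. → (34, 48)

(34, 48)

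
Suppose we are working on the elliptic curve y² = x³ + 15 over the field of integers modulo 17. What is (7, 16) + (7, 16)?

tangent at (7, 16): λ = (3·7² + 0)/(2·16) ≡ 11/15. 15⁻¹ ≡ 8 (mod 17), so λ ≡ 11·8 ≡ 3.
  x = λ² - 7 - 7 = 9 - 14 ≡ 12; y = λ·(7 - 12) - 16 ≡ 3. → (12, 3)

(12, 3)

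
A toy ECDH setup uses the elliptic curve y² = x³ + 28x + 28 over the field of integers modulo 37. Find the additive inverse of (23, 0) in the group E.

-(23, 0) = (23, -0 mod 37) = (23, 0).

(23, 0)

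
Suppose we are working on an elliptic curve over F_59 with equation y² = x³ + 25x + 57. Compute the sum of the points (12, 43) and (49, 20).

(47, 25)

(12, 43) + (49, 20). λ = (20 - 43)/(49 - 12) ≡ 36/37 mod 59. 37⁻¹ ≡ 8 (mod 59), so λ ≡ 52.
  x = λ² - 12 - 49 = 2704 - 61 ≡ 47; y = λ·(12 - 47) - 43 ≡ 25. → (47, 25)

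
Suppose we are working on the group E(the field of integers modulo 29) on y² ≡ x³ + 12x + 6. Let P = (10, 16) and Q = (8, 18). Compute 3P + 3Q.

First 3P:
Repeated addition: build up to 3P.
2P: tangent at (10, 16): λ = (3·10² + 12)/(2·16) ≡ 22/3. 3⁻¹ ≡ 10 (mod 29) since 3·10 = 30 ≡ 1, so λ ≡ 22·10 ≡ 17.
  x = λ² - 10 - 10 = 289 - 20 ≡ 8; y = λ·(10 - 8) - 16 ≡ 18. → (8, 18)
3P: (8, 18) + (10, 16). λ = (16 - 18)/(10 - 8) ≡ 27/2 mod 29. 2⁻¹ ≡ 15 (mod 29), so λ ≡ 28.
  x = λ² - 8 - 10 = 784 - 18 ≡ 12; y = λ·(8 - 12) - 18 ≡ 15. → (12, 15)
3P = (12, 15).
Next 3Q:
Repeated addition: build up to 3Q.
2Q: tangent at (8, 18): λ = (3·8² + 12)/(2·18) ≡ 1/7. 7⁻¹ ≡ 25 (mod 29) since 7·25 = 175 ≡ 1, so λ ≡ 1·25 ≡ 25.
  x = λ² - 8 - 8 = 625 - 16 ≡ 0; y = λ·(8 - 0) - 18 ≡ 8. → (0, 8)
3Q: (0, 8) + (8, 18). λ = (18 - 8)/(8 - 0) ≡ 10/8 mod 29. 8⁻¹ ≡ 11 (mod 29) since 8·11 = 88 ≡ 1, so λ ≡ 23.
  x = λ² - 0 - 8 = 529 - 8 ≡ 28; y = λ·(0 - 28) - 8 ≡ 15. → (28, 15)
3Q = (28, 15).
Finally 3P + 3Q:
(12, 15) + (28, 15). λ = (15 - 15)/(28 - 12) ≡ 0/16 mod 29. 16⁻¹ ≡ 20 (mod 29) since 16·20 = 320 ≡ 1, so λ ≡ 0.
  x = λ² - 12 - 28 = 0 - 40 ≡ 18; y = λ·(12 - 18) - 15 ≡ 14. → (18, 14)

(18, 14)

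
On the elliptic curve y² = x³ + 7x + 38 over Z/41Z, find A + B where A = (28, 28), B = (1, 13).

(28, 28) + (1, 13). λ = (13 - 28)/(1 - 28) ≡ 26/14 mod 41. 14⁻¹ ≡ 3 (mod 41), so λ ≡ 37.
  x = λ² - 28 - 1 = 1369 - 29 ≡ 28; y = λ·(28 - 28) - 28 ≡ 13. → (28, 13)

(28, 13)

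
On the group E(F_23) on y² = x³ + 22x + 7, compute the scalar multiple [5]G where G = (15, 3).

Double-and-add on 5 = (101)₂. Start with G = (15, 3) for the leading 1-bit.
double: tangent at (15, 3): λ = (3·15² + 22)/(2·3) ≡ 7/6. 6⁻¹ ≡ 4 (mod 23), so λ ≡ 7·4 ≡ 5.
  x = λ² - 15 - 15 = 25 - 30 ≡ 18; y = λ·(15 - 18) - 3 ≡ 5. → (18, 5)
double: tangent at (18, 5): λ = (3·18² + 22)/(2·5) ≡ 5/10. 10⁻¹ ≡ 7 (mod 23), so λ ≡ 5·7 ≡ 12.
  x = λ² - 18 - 18 = 144 - 36 ≡ 16; y = λ·(18 - 16) - 5 ≡ 19. → (16, 19)
add G: (16, 19) + (15, 3). λ = (3 - 19)/(15 - 16) ≡ 7/22 mod 23. 22⁻¹ ≡ 22 (mod 23), so λ ≡ 16.
  x = λ² - 16 - 15 = 256 - 31 ≡ 18; y = λ·(16 - 18) - 19 ≡ 18. → (18, 18)

(18, 18)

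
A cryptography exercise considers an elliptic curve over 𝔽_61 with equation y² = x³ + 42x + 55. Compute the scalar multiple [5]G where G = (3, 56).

Double-and-add on 5 = (101)₂. Start with G = (3, 56) for the leading 1-bit.
double: tangent at (3, 56): λ = (3·3² + 42)/(2·56) ≡ 8/51. 51⁻¹ ≡ 6 (mod 61) since 51·6 = 306 ≡ 1, so λ ≡ 8·6 ≡ 48.
  x = λ² - 3 - 3 = 2304 - 6 ≡ 41; y = λ·(3 - 41) - 56 ≡ 11. → (41, 11)
double: tangent at (41, 11): λ = (3·41² + 42)/(2·11) ≡ 22/22. 22⁻¹ ≡ 25 (mod 61) since 22·25 = 550 ≡ 1, so λ ≡ 22·25 ≡ 1.
  x = λ² - 41 - 41 = 1 - 82 ≡ 41; y = λ·(41 - 41) - 11 ≡ 50. → (41, 50)
add G: (41, 50) + (3, 56). λ = (56 - 50)/(3 - 41) ≡ 6/23 mod 61. 23⁻¹ ≡ 8 (mod 61) since 23·8 = 184 ≡ 1, so λ ≡ 48.
  x = λ² - 41 - 3 = 2304 - 44 ≡ 3; y = λ·(41 - 3) - 50 ≡ 5. → (3, 5)

(3, 5)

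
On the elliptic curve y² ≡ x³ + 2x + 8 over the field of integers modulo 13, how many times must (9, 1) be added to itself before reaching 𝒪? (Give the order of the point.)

2P: tangent at (9, 1): λ = (3·9² + 2)/(2·1) ≡ 11/2. 2⁻¹ ≡ 7 (mod 13) since 2·7 = 14 ≡ 1, so λ ≡ 11·7 ≡ 12.
  x = λ² - 9 - 9 = 144 - 18 ≡ 9; y = λ·(9 - 9) - 1 ≡ 12. → (9, 12)
3P: (9, 12) + (9, 1): same x and y₁ ≡ -y₂, so the sum is 𝒪.
3P = 𝒪, so the order is 3.

3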